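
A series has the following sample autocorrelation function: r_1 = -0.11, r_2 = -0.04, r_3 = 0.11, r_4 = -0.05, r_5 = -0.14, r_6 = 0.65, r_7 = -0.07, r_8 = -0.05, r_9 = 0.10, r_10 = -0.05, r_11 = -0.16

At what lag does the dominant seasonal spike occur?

The largest autocorrelation is r_6 = 0.65; the remaining lags stay at or below 0.11.
The dominant spike at lag 6 indicates a seasonal period of 6.

6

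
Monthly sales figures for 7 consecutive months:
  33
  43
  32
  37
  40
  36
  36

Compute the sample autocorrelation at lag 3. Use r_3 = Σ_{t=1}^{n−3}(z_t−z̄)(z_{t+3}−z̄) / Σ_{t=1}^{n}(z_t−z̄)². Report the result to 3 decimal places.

Mean z̄ = (33 + 43 + 32 + 37 + 40 + 36 + 36)/7 = 36.7143
Deviations from mean: -3.7143, 6.2857, -4.7143, 0.2857, 3.2857, -0.7143, -0.7143
Σ(z_t−z̄)(z_{t+3}−z̄) = (-1.0612) + (20.6531) + (3.3673) + (-0.2041) = 22.7551
Denominator Σ(z_t−z̄)² = 87.4286
r_3 = 22.7551 / 87.4286 = 0.260

0.260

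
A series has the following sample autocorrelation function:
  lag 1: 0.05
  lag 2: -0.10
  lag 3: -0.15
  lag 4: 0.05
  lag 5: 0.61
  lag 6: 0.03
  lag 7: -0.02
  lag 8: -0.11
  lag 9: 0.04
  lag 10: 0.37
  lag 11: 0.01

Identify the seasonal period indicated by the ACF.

5

The largest autocorrelation is r_5 = 0.61, with a weaker echo at lag 10 (0.37); the remaining lags stay at or below 0.05.
The dominant spike at lag 5 indicates a seasonal period of 5.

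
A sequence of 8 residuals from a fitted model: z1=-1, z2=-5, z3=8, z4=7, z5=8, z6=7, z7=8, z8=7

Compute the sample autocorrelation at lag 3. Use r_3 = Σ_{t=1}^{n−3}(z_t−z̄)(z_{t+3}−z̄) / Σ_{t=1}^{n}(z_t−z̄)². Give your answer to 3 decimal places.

Mean z̄ = (-1 − 5 + 8 + 7 + 8 + 7 + 8 + 7)/8 = 4.8750
Σ(z_t−z̄)(z_{t+3}−z̄) = (-12.4844) + (-30.8594) + (6.6406) + (6.6406) + (6.6406) = -23.4219
Denominator Σ(z_t−z̄)² = 174.8750
r_3 = -23.4219 / 174.8750 = -0.134

-0.134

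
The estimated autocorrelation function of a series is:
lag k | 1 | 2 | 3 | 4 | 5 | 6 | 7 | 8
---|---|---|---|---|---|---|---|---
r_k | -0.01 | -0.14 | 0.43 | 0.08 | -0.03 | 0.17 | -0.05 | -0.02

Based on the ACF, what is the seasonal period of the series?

3

The largest autocorrelation is r_3 = 0.43, with a weaker echo at lag 6 (0.17); the remaining lags stay at or below 0.08.
The dominant spike at lag 3 indicates a seasonal period of 3.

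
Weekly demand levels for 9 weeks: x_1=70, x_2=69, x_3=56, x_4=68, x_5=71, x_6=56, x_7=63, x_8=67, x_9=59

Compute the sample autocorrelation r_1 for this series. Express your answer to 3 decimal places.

Mean x̄ = (70 + 69 + 56 + 68 + 71 + 56 + 63 + 67 + 59)/9 = 64.3333
Numerator Σ_{t=1}^{8}(x_t−x̄)(x_{t+1}−x̄) = -80.7778
Denominator Σ(x_t−x̄)² = 288.0000
r_1 = -80.7778 / 288.0000 = -0.280

-0.280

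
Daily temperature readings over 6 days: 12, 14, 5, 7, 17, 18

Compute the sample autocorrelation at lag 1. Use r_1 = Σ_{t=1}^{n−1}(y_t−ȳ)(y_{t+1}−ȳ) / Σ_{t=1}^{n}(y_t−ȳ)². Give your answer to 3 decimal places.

Mean ȳ = (12 + 14 + 5 + 7 + 17 + 18)/6 = 12.1667
Numerator Σ_{t=1}^{5}(y_t−ȳ)(y_{t+1}−ȳ) = 26.8056
Denominator Σ(y_t−ȳ)² = 138.8333
r_1 = 26.8056 / 138.8333 = 0.193

0.193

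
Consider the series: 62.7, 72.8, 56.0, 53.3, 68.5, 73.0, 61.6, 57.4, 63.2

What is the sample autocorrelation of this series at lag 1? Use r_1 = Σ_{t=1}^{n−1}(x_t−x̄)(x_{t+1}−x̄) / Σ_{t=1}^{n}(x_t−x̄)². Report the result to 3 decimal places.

-0.024

Mean x̄ = (62.7 + 72.8 + 56.0 + 53.3 + 68.5 + 73.0 + 61.6 + 57.4 + 63.2)/9 = 63.1667
Numerator Σ_{t=1}^{8}(x_t−x̄)(x_{t+1}−x̄) = -9.5644
Denominator Σ(x_t−x̄)² = 402.5800
r_1 = -9.5644 / 402.5800 = -0.024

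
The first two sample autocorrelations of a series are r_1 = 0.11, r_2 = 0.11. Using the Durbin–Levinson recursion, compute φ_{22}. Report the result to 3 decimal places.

0.099

φ_{22} = (r_2 − r_1²) / (1 − r_1²)
r_1² = (0.11)² = 0.0121
Numerator = 0.11 − 0.0121 = 0.0979; denominator = 1 − 0.0121 = 0.9879
φ_{22} = 0.0979 / 0.9879 = 0.099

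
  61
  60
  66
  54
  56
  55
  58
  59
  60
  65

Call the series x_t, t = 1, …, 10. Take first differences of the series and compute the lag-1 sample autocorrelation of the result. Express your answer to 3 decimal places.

-0.446

First differences Δx: -1, 6, -12, 2, -1, 3, 1, 1, 5
Mean of differences = 0.4444
Numerator Σ(Δx_t−Δx̄)(Δx_{t+1}−Δx̄) = -98.1975
Denominator Σ(Δx_t−Δx̄)² = 220.2222
r_1(Δx) = -98.1975 / 220.2222 = -0.446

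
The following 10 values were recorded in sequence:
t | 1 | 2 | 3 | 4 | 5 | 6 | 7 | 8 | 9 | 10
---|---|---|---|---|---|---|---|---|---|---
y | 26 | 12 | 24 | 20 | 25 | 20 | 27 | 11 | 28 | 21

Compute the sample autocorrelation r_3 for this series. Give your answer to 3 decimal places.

-0.318

Mean ȳ = (26 + 12 + 24 + 20 + 25 + 20 + 27 + 11 + 28 + 21)/10 = 21.4000
Numerator Σ_{t=1}^{7}(y_t−ȳ)(y_{t+3}−ȳ) = -100.6800
Denominator Σ(y_t−ȳ)² = 316.4000
r_3 = -100.6800 / 316.4000 = -0.318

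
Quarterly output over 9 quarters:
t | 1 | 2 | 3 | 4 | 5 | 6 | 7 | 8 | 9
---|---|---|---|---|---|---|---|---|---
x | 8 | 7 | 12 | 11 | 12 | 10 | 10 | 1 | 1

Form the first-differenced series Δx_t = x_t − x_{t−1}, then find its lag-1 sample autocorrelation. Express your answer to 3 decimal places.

First differences Δx: -1, 5, -1, 1, -2, 0, -9, 0
Mean of differences = -0.8750
Numerator Σ(Δx_t−Δx̄)(Δx_{t+1}−Δx̄) = -19.0156
Denominator Σ(Δx_t−Δx̄)² = 106.8750
r_1(Δx) = -19.0156 / 106.8750 = -0.178

-0.178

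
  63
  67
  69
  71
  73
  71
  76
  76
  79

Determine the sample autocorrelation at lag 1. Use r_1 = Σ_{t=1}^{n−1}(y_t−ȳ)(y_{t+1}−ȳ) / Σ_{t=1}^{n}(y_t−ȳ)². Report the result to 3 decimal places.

Mean ȳ = (63 + 67 + 69 + 71 + 73 + 71 + 76 + 76 + 79)/9 = 71.6667
Numerator Σ_{t=1}^{8}(y_t−ȳ)(y_{t+1}−ȳ) = 100.5556
Denominator Σ(y_t−ȳ)² = 198.0000
r_1 = 100.5556 / 198.0000 = 0.508

0.508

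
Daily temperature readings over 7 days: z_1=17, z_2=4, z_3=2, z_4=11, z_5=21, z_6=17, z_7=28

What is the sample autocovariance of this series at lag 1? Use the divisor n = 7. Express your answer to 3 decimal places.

24.601

Mean z̄ = (17 + 4 + 2 + 11 + 21 + 17 + 28)/7 = 14.2857
Deviations: 2.7143, -10.2857, -12.2857, -3.2857, 6.7143, 2.7143, 13.7143
Σ_{t=1}^{6}(z_t−z̄)(z_{t+1}−z̄) = 172.2041
γ_1 = 172.2041 / 7 = 24.601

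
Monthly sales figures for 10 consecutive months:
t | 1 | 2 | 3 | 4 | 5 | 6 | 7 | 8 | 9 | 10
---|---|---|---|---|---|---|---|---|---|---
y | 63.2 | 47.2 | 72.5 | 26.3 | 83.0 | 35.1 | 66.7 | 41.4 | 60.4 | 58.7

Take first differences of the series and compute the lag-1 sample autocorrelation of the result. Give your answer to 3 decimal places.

First differences Δy: -16.0, 25.3, -46.2, 56.7, -47.9, 31.6, -25.3, 19.0, -1.7
Mean of differences = -0.5000
Numerator Σ(Δy_t−Δȳ)(Δy_{t+1}−Δȳ) = -9728.9000
Denominator Σ(Δy_t−Δȳ)² = 10540.1200
r_1(Δy) = -9728.9000 / 10540.1200 = -0.923

-0.923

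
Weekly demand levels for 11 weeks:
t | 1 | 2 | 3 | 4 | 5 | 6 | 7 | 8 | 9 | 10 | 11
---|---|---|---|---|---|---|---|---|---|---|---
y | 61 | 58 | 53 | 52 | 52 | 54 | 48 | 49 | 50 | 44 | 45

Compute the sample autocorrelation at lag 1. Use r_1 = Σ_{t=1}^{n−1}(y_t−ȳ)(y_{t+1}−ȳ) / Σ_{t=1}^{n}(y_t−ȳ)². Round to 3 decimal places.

Mean ȳ = (61 + 58 + 53 + 52 + 52 + 54 + 48 + 49 + 50 + 44 + 45)/11 = 51.4545
Numerator Σ_{t=1}^{10}(y_t−ȳ)(y_{t+1}−ȳ) = 137.3388
Denominator Σ(y_t−ȳ)² = 260.7273
r_1 = 137.3388 / 260.7273 = 0.527

0.527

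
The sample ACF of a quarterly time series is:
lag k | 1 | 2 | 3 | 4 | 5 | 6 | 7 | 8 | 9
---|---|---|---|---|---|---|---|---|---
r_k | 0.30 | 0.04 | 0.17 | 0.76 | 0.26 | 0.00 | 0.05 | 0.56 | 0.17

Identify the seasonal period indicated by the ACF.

The largest autocorrelation is r_4 = 0.76, with a weaker echo at lag 8 (0.56); the remaining lags stay at or below 0.30. The elevated value at lag 1 (0.30), dropping to 0.04 at lag 2, reflects decaying short-term dependence rather than seasonality.
The dominant spike at lag 4 indicates a seasonal period of 4.

4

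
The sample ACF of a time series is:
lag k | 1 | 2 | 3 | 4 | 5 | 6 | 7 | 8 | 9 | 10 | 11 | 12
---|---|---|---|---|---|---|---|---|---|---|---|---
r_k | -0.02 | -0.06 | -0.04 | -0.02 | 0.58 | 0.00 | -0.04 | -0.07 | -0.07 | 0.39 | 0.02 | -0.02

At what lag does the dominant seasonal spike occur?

5

The largest autocorrelation is r_5 = 0.58, with a weaker echo at lag 10 (0.39); the remaining lags stay at or below 0.02.
The dominant spike at lag 5 indicates a seasonal period of 5.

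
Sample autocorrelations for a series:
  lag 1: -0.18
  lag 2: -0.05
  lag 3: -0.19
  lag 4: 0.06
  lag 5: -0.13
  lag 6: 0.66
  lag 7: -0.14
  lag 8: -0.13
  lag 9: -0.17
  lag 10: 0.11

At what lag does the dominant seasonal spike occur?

6

The largest autocorrelation is r_6 = 0.66; the remaining lags stay at or below 0.11.
The dominant spike at lag 6 indicates a seasonal period of 6.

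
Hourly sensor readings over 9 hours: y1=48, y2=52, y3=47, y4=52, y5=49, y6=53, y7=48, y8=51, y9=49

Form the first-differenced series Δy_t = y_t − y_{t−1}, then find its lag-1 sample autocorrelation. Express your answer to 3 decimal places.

-0.876

First differences Δy: 4, -5, 5, -3, 4, -5, 3, -2
Mean of differences = 0.1250
Numerator Σ(Δy_t−Δȳ)(Δy_{t+1}−Δȳ) = -112.8906
Denominator Σ(Δy_t−Δȳ)² = 128.8750
r_1(Δy) = -112.8906 / 128.8750 = -0.876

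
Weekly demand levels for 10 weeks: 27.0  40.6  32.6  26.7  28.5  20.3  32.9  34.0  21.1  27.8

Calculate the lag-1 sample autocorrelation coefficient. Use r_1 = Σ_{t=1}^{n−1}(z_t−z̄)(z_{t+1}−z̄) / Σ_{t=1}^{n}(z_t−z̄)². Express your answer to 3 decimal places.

-0.087

Mean z̄ = (27.0 + 40.6 + 32.6 + 26.7 + 28.5 + 20.3 + 32.9 + 34.0 + 21.1 + 27.8)/10 = 29.1500
Numerator Σ_{t=1}^{9}(z_t−z̄)(z_{t+1}−z̄) = -29.3975
Denominator Σ(z_t−z̄)² = 336.5850
r_1 = -29.3975 / 336.5850 = -0.087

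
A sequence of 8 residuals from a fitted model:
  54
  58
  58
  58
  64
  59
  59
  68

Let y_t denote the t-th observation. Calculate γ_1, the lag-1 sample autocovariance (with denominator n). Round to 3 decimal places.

Mean ȳ = (54 + 58 + 58 + 58 + 64 + 59 + 59 + 68)/8 = 59.7500
Deviations: -5.7500, -1.7500, -1.7500, -1.7500, 4.2500, -0.7500, -0.7500, 8.2500
Σ_{t=1}^{7}(y_t−ȳ)(y_{t+1}−ȳ) = -0.0625
γ_1 = -0.0625 / 8 = -0.008

-0.008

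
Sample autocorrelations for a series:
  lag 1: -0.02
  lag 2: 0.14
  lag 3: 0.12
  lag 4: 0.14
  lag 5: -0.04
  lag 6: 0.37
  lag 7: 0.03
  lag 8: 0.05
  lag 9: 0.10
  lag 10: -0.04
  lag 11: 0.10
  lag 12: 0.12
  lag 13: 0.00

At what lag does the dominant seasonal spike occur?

The largest autocorrelation is r_6 = 0.37; the remaining lags stay at or below 0.14.
The dominant spike at lag 6 indicates a seasonal period of 6.

6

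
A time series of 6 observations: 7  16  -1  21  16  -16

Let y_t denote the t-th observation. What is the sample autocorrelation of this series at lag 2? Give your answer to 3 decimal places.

-0.283

Mean ȳ = (7 + 16 − 1 + 21 + 16 − 16)/6 = 7.1667
Deviations from mean: -0.1667, 8.8333, -8.1667, 13.8333, 8.8333, -23.1667
Numerator Σ_{t=1}^{4}(y_t−ȳ)(y_{t+2}−ȳ) = -269.0556
Denominator Σ(y_t−ȳ)² = 950.8333
r_2 = -269.0556 / 950.8333 = -0.283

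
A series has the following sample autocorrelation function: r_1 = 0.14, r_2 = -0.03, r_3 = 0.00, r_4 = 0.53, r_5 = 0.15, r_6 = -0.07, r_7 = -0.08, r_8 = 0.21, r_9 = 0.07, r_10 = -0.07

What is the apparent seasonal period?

4

The largest autocorrelation is r_4 = 0.53, with a weaker echo at lag 8 (0.21); the remaining lags stay at or below 0.15.
The dominant spike at lag 4 indicates a seasonal period of 4.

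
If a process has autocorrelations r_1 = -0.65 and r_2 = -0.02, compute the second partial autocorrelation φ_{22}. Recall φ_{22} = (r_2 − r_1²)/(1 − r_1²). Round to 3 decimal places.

-0.766

φ_{22} = (r_2 − r_1²) / (1 − r_1²)
r_1² = (-0.65)² = 0.4225
Numerator = -0.02 − 0.4225 = -0.4425; denominator = 1 − 0.4225 = 0.5775
φ_{22} = -0.4425 / 0.5775 = -0.766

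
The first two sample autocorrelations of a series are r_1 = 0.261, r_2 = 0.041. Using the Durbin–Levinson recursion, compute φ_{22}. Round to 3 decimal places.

-0.029

φ_{22} = (r_2 − r_1²) / (1 − r_1²)
r_1² = (0.261)² = 0.068121
Numerator = 0.041 − 0.0681 = -0.0271; denominator = 1 − 0.0681 = 0.9319
φ_{22} = -0.0271 / 0.9319 = -0.029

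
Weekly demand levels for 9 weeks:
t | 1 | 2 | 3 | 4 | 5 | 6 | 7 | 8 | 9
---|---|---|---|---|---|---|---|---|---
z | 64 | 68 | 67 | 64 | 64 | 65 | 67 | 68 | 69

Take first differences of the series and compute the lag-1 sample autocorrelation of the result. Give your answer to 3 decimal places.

First differences Δz: 4, -1, -3, 0, 1, 2, 1, 1
Mean of differences = 0.6250
Numerator Σ(Δz_t−Δz̄)(Δz_{t+1}−Δz̄) = 3.6094
Denominator Σ(Δz_t−Δz̄)² = 29.8750
r_1(Δz) = 3.6094 / 29.8750 = 0.121

0.121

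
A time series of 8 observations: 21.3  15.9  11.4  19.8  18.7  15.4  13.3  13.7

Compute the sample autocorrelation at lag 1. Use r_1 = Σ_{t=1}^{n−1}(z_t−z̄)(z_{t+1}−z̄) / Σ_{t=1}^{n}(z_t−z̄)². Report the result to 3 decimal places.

Mean z̄ = (21.3 + 15.9 + 11.4 + 19.8 + 18.7 + 15.4 + 13.3 + 13.7)/8 = 16.1875
Deviations from mean: 5.1125, -0.2875, -4.7875, 3.6125, 2.5125, -0.7875, -2.8875, -2.4875
Σ(z_t−z̄)(z_{t+1}−z̄) = (-1.4698) + (1.3764) + (-17.2948) + (9.0764) + (-1.9786) + (2.2739) + (7.1827) = -0.8339
Denominator Σ(z_t−z̄)² = 83.6488
r_1 = -0.8339 / 83.6488 = -0.010

-0.010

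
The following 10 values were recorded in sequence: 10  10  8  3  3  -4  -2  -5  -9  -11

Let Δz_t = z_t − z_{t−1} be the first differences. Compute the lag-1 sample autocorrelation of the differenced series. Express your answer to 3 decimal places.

First differences Δz: 0, -2, -5, 0, -7, 2, -3, -4, -2
Mean of differences = -2.3333
Numerator Σ(Δz_t−Δz̄)(Δz_{t+1}−Δz̄) = -39.7778
Denominator Σ(Δz_t−Δz̄)² = 62.0000
r_1(Δz) = -39.7778 / 62.0000 = -0.642

-0.642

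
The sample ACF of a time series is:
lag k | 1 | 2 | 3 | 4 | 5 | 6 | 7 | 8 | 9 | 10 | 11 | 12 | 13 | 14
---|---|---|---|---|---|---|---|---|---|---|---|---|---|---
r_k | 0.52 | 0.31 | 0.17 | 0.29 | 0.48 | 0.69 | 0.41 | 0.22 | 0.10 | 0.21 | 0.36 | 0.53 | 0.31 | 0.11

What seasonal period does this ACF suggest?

6

The largest autocorrelation is r_6 = 0.69, with a weaker echo at lag 12 (0.53); the remaining lags stay at or below 0.52. The elevated value at lag 1 (0.52), dropping to 0.31 at lag 2, reflects decaying short-term dependence rather than seasonality.
The dominant spike at lag 6 indicates a seasonal period of 6.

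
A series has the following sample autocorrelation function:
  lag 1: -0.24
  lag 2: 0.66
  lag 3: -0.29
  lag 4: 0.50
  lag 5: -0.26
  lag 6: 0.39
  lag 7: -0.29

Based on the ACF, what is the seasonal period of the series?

The largest autocorrelation is r_2 = 0.66, with weaker echoes at lags 4 (0.50) and 6 (0.39); the remaining lags stay at or below -0.24.
The dominant spike at lag 2 indicates a seasonal period of 2.

2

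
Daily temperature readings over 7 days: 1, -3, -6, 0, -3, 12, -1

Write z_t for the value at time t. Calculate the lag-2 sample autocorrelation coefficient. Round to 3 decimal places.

Mean z̄ = (1 − 3 − 6 + 0 − 3 + 12 − 1)/7 = 0.0000
Deviations from mean: 1.0000, -3.0000, -6.0000, 0.0000, -3.0000, 12.0000, -1.0000
Σ(z_t−z̄)(z_{t+2}−z̄) = (-6.0000) + (0.0000) + (18.0000) + (0.0000) + (3.0000) = 15.0000
Denominator Σ(z_t−z̄)² = 200.0000
r_2 = 15.0000 / 200.0000 = 0.075

0.075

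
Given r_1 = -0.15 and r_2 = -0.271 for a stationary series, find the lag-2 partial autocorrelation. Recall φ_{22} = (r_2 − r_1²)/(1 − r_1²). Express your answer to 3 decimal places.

φ_{22} = (r_2 − r_1²) / (1 − r_1²)
r_1² = (-0.15)² = 0.0225
Numerator = -0.271 − 0.0225 = -0.2935; denominator = 1 − 0.0225 = 0.9775
φ_{22} = -0.2935 / 0.9775 = -0.300

-0.300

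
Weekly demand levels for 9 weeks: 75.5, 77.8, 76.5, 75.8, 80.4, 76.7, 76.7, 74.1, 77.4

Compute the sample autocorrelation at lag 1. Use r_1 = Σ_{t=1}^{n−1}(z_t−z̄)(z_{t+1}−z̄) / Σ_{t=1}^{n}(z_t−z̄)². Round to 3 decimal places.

-0.270

Mean z̄ = (75.5 + 77.8 + 76.5 + 75.8 + 80.4 + 76.7 + 76.7 + 74.1 + 77.4)/9 = 76.7667
Numerator Σ_{t=1}^{8}(z_t−z̄)(z_{t+1}−z̄) = -6.5878
Denominator Σ(z_t−z̄)² = 24.4000
r_1 = -6.5878 / 24.4000 = -0.270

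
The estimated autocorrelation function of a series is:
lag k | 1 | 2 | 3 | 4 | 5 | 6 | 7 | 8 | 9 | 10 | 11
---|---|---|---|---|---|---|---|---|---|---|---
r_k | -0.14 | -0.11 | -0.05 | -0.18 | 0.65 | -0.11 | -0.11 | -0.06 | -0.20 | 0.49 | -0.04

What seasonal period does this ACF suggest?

The largest autocorrelation is r_5 = 0.65, with a weaker echo at lag 10 (0.49); the remaining lags stay at or below -0.04.
The dominant spike at lag 5 indicates a seasonal period of 5.

5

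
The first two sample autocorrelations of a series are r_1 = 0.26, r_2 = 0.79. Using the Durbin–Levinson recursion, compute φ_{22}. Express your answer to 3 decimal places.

0.775

φ_{22} = (r_2 − r_1²) / (1 − r_1²)
r_1² = (0.26)² = 0.0676
Numerator = 0.79 − 0.0676 = 0.7224; denominator = 1 − 0.0676 = 0.9324
φ_{22} = 0.7224 / 0.9324 = 0.775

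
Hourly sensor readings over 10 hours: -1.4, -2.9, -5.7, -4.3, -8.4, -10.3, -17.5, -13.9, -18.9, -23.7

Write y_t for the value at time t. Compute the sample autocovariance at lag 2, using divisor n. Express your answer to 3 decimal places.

19.092

Mean ȳ = (-1.4 − 2.9 − 5.7 − 4.3 − 8.4 − 10.3 − 17.5 − 13.9 − 18.9 − 23.7)/10 = -10.7000
Σ_{t=1}^{8}(y_t−ȳ)(y_{t+2}−ȳ) = 190.9200
γ_2 = 190.9200 / 10 = 19.092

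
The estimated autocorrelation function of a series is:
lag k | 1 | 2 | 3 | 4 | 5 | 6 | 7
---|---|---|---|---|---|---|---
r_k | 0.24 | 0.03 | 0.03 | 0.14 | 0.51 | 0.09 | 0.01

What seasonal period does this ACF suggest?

The largest autocorrelation is r_5 = 0.51; the remaining lags stay at or below 0.24. The elevated value at lag 1 (0.24), dropping to 0.03 at lag 2, reflects decaying short-term dependence rather than seasonality.
The dominant spike at lag 5 indicates a seasonal period of 5.

5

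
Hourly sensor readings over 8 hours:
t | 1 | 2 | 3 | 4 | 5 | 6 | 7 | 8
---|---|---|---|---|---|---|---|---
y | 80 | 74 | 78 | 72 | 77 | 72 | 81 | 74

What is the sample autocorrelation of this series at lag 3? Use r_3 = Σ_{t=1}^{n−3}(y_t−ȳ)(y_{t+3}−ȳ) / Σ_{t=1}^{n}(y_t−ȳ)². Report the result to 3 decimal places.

Mean ȳ = (80 + 74 + 78 + 72 + 77 + 72 + 81 + 74)/8 = 76.0000
Deviations from mean: 4.0000, -2.0000, 2.0000, -4.0000, 1.0000, -4.0000, 5.0000, -2.0000
Numerator Σ_{t=1}^{5}(y_t−ȳ)(y_{t+3}−ȳ) = -48.0000
Denominator Σ(y_t−ȳ)² = 86.0000
r_3 = -48.0000 / 86.0000 = -0.558

-0.558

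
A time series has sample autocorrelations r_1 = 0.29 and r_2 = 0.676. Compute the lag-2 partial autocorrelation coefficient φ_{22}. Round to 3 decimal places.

0.646

φ_{22} = (r_2 − r_1²) / (1 − r_1²)
r_1² = (0.29)² = 0.0841
Numerator = 0.676 − 0.0841 = 0.5919; denominator = 1 − 0.0841 = 0.9159
φ_{22} = 0.5919 / 0.9159 = 0.646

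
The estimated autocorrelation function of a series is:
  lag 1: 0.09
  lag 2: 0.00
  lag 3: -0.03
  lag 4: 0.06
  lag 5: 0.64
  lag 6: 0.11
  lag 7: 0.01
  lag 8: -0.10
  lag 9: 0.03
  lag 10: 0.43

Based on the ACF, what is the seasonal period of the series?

The largest autocorrelation is r_5 = 0.64, with a weaker echo at lag 10 (0.43); the remaining lags stay at or below 0.11.
The dominant spike at lag 5 indicates a seasonal period of 5.

5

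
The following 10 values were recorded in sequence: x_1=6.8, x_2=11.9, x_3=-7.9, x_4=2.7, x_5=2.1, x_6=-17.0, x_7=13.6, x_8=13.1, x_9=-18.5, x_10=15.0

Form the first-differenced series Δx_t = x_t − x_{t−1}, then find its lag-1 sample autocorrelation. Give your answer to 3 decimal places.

-0.487

First differences Δx: 5.1, -19.8, 10.6, -0.6, -19.1, 30.6, -0.5, -31.6, 33.5
Mean of differences = 0.9111
Numerator Σ(Δx_t−Δx̄)(Δx_{t+1}−Δx̄) = -1921.4523
Denominator Σ(Δx_t−Δx̄)² = 3945.5289
r_1(Δx) = -1921.4523 / 3945.5289 = -0.487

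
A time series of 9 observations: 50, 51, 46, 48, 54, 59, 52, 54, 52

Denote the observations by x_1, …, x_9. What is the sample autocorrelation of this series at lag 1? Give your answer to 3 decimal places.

Mean x̄ = (50 + 51 + 46 + 48 + 54 + 59 + 52 + 54 + 52)/9 = 51.7778
Numerator Σ_{t=1}^{8}(x_t−x̄)(x_{t+1}−x̄) = 37.9506
Denominator Σ(x_t−x̄)² = 113.5556
r_1 = 37.9506 / 113.5556 = 0.334

0.334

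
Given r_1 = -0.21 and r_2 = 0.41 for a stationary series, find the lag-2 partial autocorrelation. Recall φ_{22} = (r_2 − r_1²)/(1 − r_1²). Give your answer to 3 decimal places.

φ_{22} = (r_2 − r_1²) / (1 − r_1²)
r_1² = (-0.21)² = 0.0441
Numerator = 0.41 − 0.0441 = 0.3659; denominator = 1 − 0.0441 = 0.9559
φ_{22} = 0.3659 / 0.9559 = 0.383

0.383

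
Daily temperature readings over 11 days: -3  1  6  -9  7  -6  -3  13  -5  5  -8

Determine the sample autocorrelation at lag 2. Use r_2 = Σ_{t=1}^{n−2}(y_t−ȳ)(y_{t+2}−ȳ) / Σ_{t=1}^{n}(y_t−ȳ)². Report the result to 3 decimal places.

Mean ȳ = (-3 + 1 + 6 − 9 + 7 − 6 − 3 + 13 − 5 + 5 − 8)/11 = -0.1818
Numerator Σ_{t=1}^{9}(y_t−ȳ)(y_{t+2}−ȳ) = 90.4793
Denominator Σ(y_t−ȳ)² = 503.6364
r_2 = 90.4793 / 503.6364 = 0.180

0.180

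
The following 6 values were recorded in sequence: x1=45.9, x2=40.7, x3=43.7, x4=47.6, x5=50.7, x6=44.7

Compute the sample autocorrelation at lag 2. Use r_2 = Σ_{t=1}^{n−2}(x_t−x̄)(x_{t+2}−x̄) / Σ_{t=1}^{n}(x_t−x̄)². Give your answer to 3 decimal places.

-0.374

Mean x̄ = (45.9 + 40.7 + 43.7 + 47.6 + 50.7 + 44.7)/6 = 45.5500
Deviations from mean: 0.3500, -4.8500, -1.8500, 2.0500, 5.1500, -0.8500
Numerator Σ_{t=1}^{4}(x_t−x̄)(x_{t+2}−x̄) = -21.8600
Denominator Σ(x_t−x̄)² = 58.5150
r_2 = -21.8600 / 58.5150 = -0.374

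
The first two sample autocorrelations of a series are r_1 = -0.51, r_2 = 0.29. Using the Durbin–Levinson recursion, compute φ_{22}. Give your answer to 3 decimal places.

0.040

φ_{22} = (r_2 − r_1²) / (1 − r_1²)
r_1² = (-0.51)² = 0.2601
Numerator = 0.29 − 0.2601 = 0.0299; denominator = 1 − 0.2601 = 0.7399
φ_{22} = 0.0299 / 0.7399 = 0.040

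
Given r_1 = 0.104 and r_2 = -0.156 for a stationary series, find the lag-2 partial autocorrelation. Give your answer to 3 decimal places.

φ_{22} = (r_2 − r_1²) / (1 − r_1²)
r_1² = (0.104)² = 0.010816
Numerator = -0.156 − 0.0108 = -0.1668; denominator = 1 − 0.0108 = 0.9892
φ_{22} = -0.1668 / 0.9892 = -0.169

-0.169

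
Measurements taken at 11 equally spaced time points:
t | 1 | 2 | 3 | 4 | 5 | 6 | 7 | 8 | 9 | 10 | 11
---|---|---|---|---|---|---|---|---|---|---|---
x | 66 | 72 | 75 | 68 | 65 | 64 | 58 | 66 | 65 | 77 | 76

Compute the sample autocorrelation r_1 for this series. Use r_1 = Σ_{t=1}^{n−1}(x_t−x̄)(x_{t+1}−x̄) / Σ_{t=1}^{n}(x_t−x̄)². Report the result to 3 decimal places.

Mean x̄ = (66 + 72 + 75 + 68 + 65 + 64 + 58 + 66 + 65 + 77 + 76)/11 = 68.3636
Numerator Σ_{t=1}^{10}(x_t−x̄)(x_{t+1}−x̄) = 143.5950
Denominator Σ(x_t−x̄)² = 350.5455
r_1 = 143.5950 / 350.5455 = 0.410

0.410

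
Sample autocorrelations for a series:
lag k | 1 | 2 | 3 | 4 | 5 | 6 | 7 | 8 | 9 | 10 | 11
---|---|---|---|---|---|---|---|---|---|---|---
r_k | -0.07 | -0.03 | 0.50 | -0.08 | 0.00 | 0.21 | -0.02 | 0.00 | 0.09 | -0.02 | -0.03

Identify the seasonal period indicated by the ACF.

3

The largest autocorrelation is r_3 = 0.50, with a weaker echo at lag 6 (0.21); the remaining lags stay at or below 0.09.
The dominant spike at lag 3 indicates a seasonal period of 3.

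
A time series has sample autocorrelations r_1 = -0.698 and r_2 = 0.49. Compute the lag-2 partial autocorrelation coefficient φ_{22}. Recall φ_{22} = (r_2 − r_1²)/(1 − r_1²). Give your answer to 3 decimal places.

0.005

φ_{22} = (r_2 − r_1²) / (1 − r_1²)
r_1² = (-0.698)² = 0.487204
Numerator = 0.49 − 0.4872 = 0.0028; denominator = 1 − 0.4872 = 0.5128
φ_{22} = 0.0028 / 0.5128 = 0.005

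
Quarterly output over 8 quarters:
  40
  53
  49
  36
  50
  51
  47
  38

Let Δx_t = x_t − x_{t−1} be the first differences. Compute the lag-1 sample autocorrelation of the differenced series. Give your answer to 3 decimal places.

-0.213

First differences Δx: 13, -4, -13, 14, 1, -4, -9
Mean of differences = -0.2857
Numerator Σ(Δx_t−Δx̄)(Δx_{t+1}−Δx̄) = -137.7959
Denominator Σ(Δx_t−Δx̄)² = 647.4286
r_1(Δx) = -137.7959 / 647.4286 = -0.213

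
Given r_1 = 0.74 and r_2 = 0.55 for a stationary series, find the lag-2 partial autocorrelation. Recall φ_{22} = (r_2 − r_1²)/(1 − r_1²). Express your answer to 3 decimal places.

0.005

φ_{22} = (r_2 − r_1²) / (1 − r_1²)
r_1² = (0.74)² = 0.5476
Numerator = 0.55 − 0.5476 = 0.0024; denominator = 1 − 0.5476 = 0.4524
φ_{22} = 0.0024 / 0.4524 = 0.005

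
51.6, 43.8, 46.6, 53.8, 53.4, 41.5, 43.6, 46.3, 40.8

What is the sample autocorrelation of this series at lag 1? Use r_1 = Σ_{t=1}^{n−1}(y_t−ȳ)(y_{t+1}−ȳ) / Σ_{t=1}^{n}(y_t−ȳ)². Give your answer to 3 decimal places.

0.088

Mean ȳ = (51.6 + 43.8 + 46.6 + 53.8 + 53.4 + 41.5 + 43.6 + 46.3 + 40.8)/9 = 46.8222
Numerator Σ_{t=1}^{8}(y_t−ȳ)(y_{t+1}−ȳ) = 17.5484
Denominator Σ(y_t−ȳ)² = 199.2156
r_1 = 17.5484 / 199.2156 = 0.088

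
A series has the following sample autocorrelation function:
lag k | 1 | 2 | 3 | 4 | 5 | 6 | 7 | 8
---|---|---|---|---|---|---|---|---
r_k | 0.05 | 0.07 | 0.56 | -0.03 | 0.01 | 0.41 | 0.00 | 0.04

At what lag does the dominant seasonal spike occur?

3

The largest autocorrelation is r_3 = 0.56, with a weaker echo at lag 6 (0.41); the remaining lags stay at or below 0.07.
The dominant spike at lag 3 indicates a seasonal period of 3.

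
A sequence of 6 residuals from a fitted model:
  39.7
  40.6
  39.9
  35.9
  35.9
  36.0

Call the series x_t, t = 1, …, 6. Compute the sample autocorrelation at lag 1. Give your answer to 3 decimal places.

Mean x̄ = (39.7 + 40.6 + 39.9 + 35.9 + 35.9 + 36.0)/6 = 38.0000
Deviations from mean: 1.7000, 2.6000, 1.9000, -2.1000, -2.1000, -2.0000
Numerator Σ_{t=1}^{5}(x_t−x̄)(x_{t+1}−x̄) = 13.9800
Denominator Σ(x_t−x̄)² = 26.0800
r_1 = 13.9800 / 26.0800 = 0.536

0.536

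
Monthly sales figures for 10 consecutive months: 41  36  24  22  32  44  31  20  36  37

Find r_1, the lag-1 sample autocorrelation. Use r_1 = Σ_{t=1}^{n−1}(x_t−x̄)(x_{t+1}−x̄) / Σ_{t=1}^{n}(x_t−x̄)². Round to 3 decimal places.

Mean x̄ = (41 + 36 + 24 + 22 + 32 + 44 + 31 + 20 + 36 + 37)/10 = 32.3000
Numerator Σ_{t=1}^{9}(x_t−x̄)(x_{t+1}−x̄) = 59.2100
Denominator Σ(x_t−x̄)² = 590.1000
r_1 = 59.2100 / 590.1000 = 0.100

0.100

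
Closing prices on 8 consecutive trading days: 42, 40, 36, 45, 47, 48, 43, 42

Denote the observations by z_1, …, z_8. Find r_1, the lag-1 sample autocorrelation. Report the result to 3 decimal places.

Mean z̄ = (42 + 40 + 36 + 45 + 47 + 48 + 43 + 42)/8 = 42.8750
Σ(z_t−z̄)(z_{t+1}−z̄) = (2.5156) + (19.7656) + (-14.6094) + (8.7656) + (21.1406) + (0.6406) + (-0.1094) = 38.1094
Denominator Σ(z_t−z̄)² = 104.8750
r_1 = 38.1094 / 104.8750 = 0.363

0.363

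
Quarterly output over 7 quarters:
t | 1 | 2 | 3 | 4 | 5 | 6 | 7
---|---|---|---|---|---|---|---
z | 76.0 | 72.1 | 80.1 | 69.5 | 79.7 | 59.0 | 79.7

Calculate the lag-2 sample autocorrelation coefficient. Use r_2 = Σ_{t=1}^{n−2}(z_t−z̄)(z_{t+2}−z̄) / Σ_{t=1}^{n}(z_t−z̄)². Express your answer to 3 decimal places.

0.444

Mean z̄ = (76.0 + 72.1 + 80.1 + 69.5 + 79.7 + 59.0 + 79.7)/7 = 73.7286
Numerator Σ_{t=1}^{5}(z_t−z̄)(z_{t+2}−z̄) = 157.3441
Denominator Σ(z_t−z̄)² = 354.5343
r_2 = 157.3441 / 354.5343 = 0.444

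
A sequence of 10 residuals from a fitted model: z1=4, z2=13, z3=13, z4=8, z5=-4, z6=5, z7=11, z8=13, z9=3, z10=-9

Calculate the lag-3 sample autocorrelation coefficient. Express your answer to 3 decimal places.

-0.417

Mean z̄ = (4 + 13 + 13 + 8 − 4 + 5 + 11 + 13 + 3 − 9)/10 = 5.7000
Σ(z_t−z̄)(z_{t+3}−z̄) = (-3.9100) + (-70.8100) + (-5.1100) + (12.1900) + (-70.8100) + (1.8900) + (-77.9100) = -214.4700
Denominator Σ(z_t−z̄)² = 514.1000
r_3 = -214.4700 / 514.1000 = -0.417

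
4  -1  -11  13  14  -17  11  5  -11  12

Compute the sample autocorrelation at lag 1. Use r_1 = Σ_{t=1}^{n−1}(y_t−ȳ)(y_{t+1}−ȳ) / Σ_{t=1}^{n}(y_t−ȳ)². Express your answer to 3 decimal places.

-0.446

Mean ȳ = (4 − 1 − 11 + 13 + 14 − 17 + 11 + 5 − 11 + 12)/10 = 1.9000
Numerator Σ_{t=1}^{9}(y_t−ȳ)(y_{t+1}−ȳ) = -520.3100
Denominator Σ(y_t−ȳ)² = 1166.9000
r_1 = -520.3100 / 1166.9000 = -0.446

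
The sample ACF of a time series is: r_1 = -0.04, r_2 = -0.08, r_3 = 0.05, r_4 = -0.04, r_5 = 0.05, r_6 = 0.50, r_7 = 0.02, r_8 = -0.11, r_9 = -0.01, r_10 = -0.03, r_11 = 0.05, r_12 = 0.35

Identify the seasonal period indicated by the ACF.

6

The largest autocorrelation is r_6 = 0.50, with a weaker echo at lag 12 (0.35); the remaining lags stay at or below 0.05.
The dominant spike at lag 6 indicates a seasonal period of 6.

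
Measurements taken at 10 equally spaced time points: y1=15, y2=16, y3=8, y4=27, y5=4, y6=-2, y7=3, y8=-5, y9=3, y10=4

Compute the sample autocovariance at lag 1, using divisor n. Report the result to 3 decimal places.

Mean ȳ = (15 + 16 + 8 + 27 + 4 − 2 + 3 − 5 + 3 + 4)/10 = 7.3000
Σ_{t=1}^{9}(y_t−ȳ)(y_{t+1}−ȳ) = 212.5100
γ_1 = 212.5100 / 10 = 21.251

21.251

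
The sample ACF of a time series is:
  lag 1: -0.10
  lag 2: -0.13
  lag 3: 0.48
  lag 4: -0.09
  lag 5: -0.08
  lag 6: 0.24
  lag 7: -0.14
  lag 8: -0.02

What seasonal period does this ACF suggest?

The largest autocorrelation is r_3 = 0.48, with a weaker echo at lag 6 (0.24); the remaining lags stay at or below -0.02.
The dominant spike at lag 3 indicates a seasonal period of 3.

3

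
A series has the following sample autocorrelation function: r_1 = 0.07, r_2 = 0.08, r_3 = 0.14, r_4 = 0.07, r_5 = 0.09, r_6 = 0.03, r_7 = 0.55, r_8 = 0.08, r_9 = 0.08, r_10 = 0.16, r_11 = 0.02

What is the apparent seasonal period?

The largest autocorrelation is r_7 = 0.55; the remaining lags stay at or below 0.16.
The dominant spike at lag 7 indicates a seasonal period of 7.

7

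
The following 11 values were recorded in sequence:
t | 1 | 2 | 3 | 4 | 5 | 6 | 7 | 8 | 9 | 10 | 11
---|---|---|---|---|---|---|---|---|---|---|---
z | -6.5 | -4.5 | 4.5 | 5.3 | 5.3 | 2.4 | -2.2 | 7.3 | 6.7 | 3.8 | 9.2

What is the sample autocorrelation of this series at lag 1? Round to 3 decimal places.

0.280

Mean z̄ = (-6.5 − 4.5 + 4.5 + 5.3 + 5.3 + 2.4 − 2.2 + 7.3 + 6.7 + 3.8 + 9.2)/11 = 2.8455
Numerator Σ_{t=1}^{10}(z_t−z̄)(z_{t+1}−z̄) = 72.1734
Denominator Σ(z_t−z̄)² = 257.7273
r_1 = 72.1734 / 257.7273 = 0.280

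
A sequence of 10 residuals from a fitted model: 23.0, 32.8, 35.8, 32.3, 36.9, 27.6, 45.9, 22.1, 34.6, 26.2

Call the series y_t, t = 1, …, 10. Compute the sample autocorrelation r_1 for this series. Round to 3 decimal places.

-0.552

Mean ȳ = (23.0 + 32.8 + 35.8 + 32.3 + 36.9 + 27.6 + 45.9 + 22.1 + 34.6 + 26.2)/10 = 31.7200
Numerator Σ_{t=1}^{9}(y_t−ȳ)(y_{t+1}−ȳ) = -259.4184
Denominator Σ(y_t−ȳ)² = 470.3760
r_1 = -259.4184 / 470.3760 = -0.552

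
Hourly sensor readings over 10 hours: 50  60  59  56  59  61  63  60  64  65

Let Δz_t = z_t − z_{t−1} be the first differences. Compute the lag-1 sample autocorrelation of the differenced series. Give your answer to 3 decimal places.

-0.230

First differences Δz: 10, -1, -3, 3, 2, 2, -3, 4, 1
Mean of differences = 1.6667
Numerator Σ(Δz_t−Δz̄)(Δz_{t+1}−Δz̄) = -29.4444
Denominator Σ(Δz_t−Δz̄)² = 128.0000
r_1(Δz) = -29.4444 / 128.0000 = -0.230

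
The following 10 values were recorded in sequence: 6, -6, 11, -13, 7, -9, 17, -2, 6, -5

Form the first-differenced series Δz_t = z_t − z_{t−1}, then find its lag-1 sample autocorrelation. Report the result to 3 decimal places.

-0.887

First differences Δz: -12, 17, -24, 20, -16, 26, -19, 8, -11
Mean of differences = -1.2222
Numerator Σ(Δz_t−Δz̄)(Δz_{t+1}−Δz̄) = -2548.8272
Denominator Σ(Δz_t−Δz̄)² = 2873.5556
r_1(Δz) = -2548.8272 / 2873.5556 = -0.887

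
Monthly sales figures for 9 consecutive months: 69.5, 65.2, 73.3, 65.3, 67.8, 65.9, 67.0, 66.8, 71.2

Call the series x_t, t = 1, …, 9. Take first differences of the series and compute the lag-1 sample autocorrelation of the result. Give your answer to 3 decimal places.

First differences Δx: -4.3, 8.1, -8.0, 2.5, -1.9, 1.1, -0.2, 4.4
Mean of differences = 0.2125
Numerator Σ(Δx_t−Δx̄)(Δx_{t+1}−Δx̄) = -127.9552
Denominator Σ(Δx_t−Δx̄)² = 178.2088
r_1(Δx) = -127.9552 / 178.2088 = -0.718

-0.718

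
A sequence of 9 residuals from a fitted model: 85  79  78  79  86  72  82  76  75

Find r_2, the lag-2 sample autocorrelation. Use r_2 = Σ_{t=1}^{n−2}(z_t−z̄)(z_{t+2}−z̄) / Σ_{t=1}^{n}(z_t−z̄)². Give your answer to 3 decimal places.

Mean z̄ = (85 + 79 + 78 + 79 + 86 + 72 + 82 + 76 + 75)/9 = 79.1111
Σ(z_t−z̄)(z_{t+2}−z̄) = (-6.5432) + (0.0123) + (-7.6543) + (0.7901) + (19.9012) + (22.1235) + (-11.8765) = 16.7531
Denominator Σ(z_t−z̄)² = 168.8889
r_2 = 16.7531 / 168.8889 = 0.099

0.099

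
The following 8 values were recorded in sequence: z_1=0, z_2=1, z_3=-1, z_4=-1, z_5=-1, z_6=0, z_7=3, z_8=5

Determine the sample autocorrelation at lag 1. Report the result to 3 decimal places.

Mean z̄ = (0 + 1 − 1 − 1 − 1 + 0 + 3 + 5)/8 = 0.7500
Σ(z_t−z̄)(z_{t+1}−z̄) = (-0.1875) + (-0.4375) + (3.0625) + (3.0625) + (1.3125) + (-1.6875) + (9.5625) = 14.6875
Denominator Σ(z_t−z̄)² = 33.5000
r_1 = 14.6875 / 33.5000 = 0.438

0.438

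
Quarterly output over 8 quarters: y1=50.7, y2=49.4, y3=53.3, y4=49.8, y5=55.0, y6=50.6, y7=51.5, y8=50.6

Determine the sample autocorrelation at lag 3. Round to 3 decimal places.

Mean ȳ = (50.7 + 49.4 + 53.3 + 49.8 + 55.0 + 50.6 + 51.5 + 50.6)/8 = 51.3625
Numerator Σ_{t=1}^{5}(y_t−ȳ)(y_{t+3}−ȳ) = -10.5692
Denominator Σ(y_t−ȳ)² = 24.8988
r_3 = -10.5692 / 24.8988 = -0.424

-0.424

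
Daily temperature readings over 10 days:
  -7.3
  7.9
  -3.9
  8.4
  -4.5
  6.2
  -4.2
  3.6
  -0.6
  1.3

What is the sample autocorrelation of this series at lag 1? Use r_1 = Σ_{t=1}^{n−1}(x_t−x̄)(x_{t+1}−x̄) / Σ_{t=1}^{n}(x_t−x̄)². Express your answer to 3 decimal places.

-0.835

Mean x̄ = (-7.3 + 7.9 − 3.9 + 8.4 − 4.5 + 6.2 − 4.2 + 3.6 − 0.6 + 1.3)/10 = 0.6900
Numerator Σ_{t=1}^{9}(x_t−x̄)(x_{t+1}−x̄) = -240.4171
Denominator Σ(x_t−x̄)² = 288.0490
r_1 = -240.4171 / 288.0490 = -0.835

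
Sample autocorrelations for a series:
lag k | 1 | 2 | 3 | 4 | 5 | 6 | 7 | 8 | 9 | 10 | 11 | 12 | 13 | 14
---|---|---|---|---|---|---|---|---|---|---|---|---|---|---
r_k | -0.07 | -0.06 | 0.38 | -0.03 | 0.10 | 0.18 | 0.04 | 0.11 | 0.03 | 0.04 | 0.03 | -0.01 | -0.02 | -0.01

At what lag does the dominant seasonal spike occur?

3

The largest autocorrelation is r_3 = 0.38, with a weaker echo at lag 6 (0.18); the remaining lags stay at or below 0.11.
The dominant spike at lag 3 indicates a seasonal period of 3.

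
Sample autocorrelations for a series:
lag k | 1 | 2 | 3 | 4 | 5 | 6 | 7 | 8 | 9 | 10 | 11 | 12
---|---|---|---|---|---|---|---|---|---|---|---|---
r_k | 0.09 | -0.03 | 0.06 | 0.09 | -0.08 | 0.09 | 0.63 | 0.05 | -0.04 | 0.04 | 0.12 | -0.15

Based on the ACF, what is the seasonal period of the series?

7

The largest autocorrelation is r_7 = 0.63; the remaining lags stay at or below 0.12.
The dominant spike at lag 7 indicates a seasonal period of 7.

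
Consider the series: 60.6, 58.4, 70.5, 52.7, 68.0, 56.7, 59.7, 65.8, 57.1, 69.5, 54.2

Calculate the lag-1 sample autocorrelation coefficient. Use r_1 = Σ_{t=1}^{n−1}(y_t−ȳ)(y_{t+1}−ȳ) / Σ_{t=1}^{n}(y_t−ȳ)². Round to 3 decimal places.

Mean ȳ = (60.6 + 58.4 + 70.5 + 52.7 + 68.0 + 56.7 + 59.7 + 65.8 + 57.1 + 69.5 + 54.2)/11 = 61.2000
Numerator Σ_{t=1}^{10}(y_t−ȳ)(y_{t+1}−ȳ) = -302.9500
Denominator Σ(y_t−ȳ)² = 391.5400
r_1 = -302.9500 / 391.5400 = -0.774

-0.774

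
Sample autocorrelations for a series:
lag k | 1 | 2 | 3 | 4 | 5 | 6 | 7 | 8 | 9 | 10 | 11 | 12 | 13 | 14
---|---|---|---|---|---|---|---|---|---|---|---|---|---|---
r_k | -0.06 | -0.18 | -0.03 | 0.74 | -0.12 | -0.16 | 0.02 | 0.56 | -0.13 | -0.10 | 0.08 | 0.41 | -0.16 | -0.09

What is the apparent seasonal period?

4

The largest autocorrelation is r_4 = 0.74, with weaker echoes at lags 8 (0.56) and 12 (0.41); the remaining lags stay at or below 0.08.
The dominant spike at lag 4 indicates a seasonal period of 4.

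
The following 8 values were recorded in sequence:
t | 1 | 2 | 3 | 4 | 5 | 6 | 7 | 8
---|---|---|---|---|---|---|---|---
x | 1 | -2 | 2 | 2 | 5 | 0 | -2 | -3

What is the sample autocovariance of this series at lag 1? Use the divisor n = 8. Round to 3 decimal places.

Mean x̄ = (1 − 2 + 2 + 2 + 5 + 0 − 2 − 3)/8 = 0.3750
Σ_{t=1}^{7}(x_t−x̄)(x_{t+1}−x̄) = 11.9844
γ_1 = 11.9844 / 8 = 1.498

1.498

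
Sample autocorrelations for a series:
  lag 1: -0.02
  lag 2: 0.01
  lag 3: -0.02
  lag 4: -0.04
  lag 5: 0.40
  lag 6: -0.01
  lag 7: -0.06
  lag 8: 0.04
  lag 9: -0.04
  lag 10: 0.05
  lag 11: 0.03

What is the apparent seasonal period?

The largest autocorrelation is r_5 = 0.40; the remaining lags stay at or below 0.05.
The dominant spike at lag 5 indicates a seasonal period of 5.

5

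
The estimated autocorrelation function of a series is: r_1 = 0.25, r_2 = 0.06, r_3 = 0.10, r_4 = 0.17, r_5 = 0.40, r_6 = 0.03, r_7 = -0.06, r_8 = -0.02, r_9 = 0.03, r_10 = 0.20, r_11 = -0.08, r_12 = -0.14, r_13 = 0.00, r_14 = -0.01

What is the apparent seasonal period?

The largest autocorrelation is r_5 = 0.40; the remaining lags stay at or below 0.25. The elevated value at lag 1 (0.25), dropping to 0.06 at lag 2, reflects decaying short-term dependence rather than seasonality.
The dominant spike at lag 5 indicates a seasonal period of 5.

5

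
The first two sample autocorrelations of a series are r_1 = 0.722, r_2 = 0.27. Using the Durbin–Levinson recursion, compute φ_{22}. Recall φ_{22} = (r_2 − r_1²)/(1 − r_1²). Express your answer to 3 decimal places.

φ_{22} = (r_2 − r_1²) / (1 − r_1²)
r_1² = (0.722)² = 0.521284
Numerator = 0.27 − 0.5213 = -0.2513; denominator = 1 − 0.5213 = 0.4787
φ_{22} = -0.2513 / 0.4787 = -0.525

-0.525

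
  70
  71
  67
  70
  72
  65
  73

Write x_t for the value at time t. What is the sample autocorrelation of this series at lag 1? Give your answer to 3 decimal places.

Mean x̄ = (70 + 71 + 67 + 70 + 72 + 65 + 73)/7 = 69.7143
Σ(x_t−x̄)(x_{t+1}−x̄) = (0.3673) + (-3.4898) + (-0.7755) + (0.6531) + (-10.7755) + (-15.4898) = -29.5102
Denominator Σ(x_t−x̄)² = 47.4286
r_1 = -29.5102 / 47.4286 = -0.622

-0.622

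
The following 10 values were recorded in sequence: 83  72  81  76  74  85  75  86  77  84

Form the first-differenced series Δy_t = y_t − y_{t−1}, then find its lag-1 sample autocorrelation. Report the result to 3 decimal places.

First differences Δy: -11, 9, -5, -2, 11, -10, 11, -9, 7
Mean of differences = 0.1111
Numerator Σ(Δy_t−Δȳ)(Δy_{t+1}−Δȳ) = -538.5679
Denominator Σ(Δy_t−Δȳ)² = 702.8889
r_1(Δy) = -538.5679 / 702.8889 = -0.766

-0.766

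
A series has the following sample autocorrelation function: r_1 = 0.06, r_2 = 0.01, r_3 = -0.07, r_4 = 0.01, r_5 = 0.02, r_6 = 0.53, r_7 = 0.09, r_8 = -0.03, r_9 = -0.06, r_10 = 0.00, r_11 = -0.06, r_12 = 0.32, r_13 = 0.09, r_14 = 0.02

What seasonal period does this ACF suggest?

The largest autocorrelation is r_6 = 0.53, with a weaker echo at lag 12 (0.32); the remaining lags stay at or below 0.09.
The dominant spike at lag 6 indicates a seasonal period of 6.

6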